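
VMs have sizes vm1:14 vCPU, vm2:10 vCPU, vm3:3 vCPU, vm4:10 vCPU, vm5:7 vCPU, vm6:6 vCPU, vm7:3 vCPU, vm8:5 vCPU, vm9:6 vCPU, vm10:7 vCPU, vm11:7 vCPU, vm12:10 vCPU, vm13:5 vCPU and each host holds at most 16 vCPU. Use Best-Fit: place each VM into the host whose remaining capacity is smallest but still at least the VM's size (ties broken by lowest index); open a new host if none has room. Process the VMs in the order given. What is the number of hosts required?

7 hosts

vm1 (14 vCPU) → host 1 (remaining 2 vCPU)
vm2 (10 vCPU) → host 2 (remaining 6 vCPU)
vm3 (3 vCPU) → host 2 (remaining 3 vCPU)
vm4 (10 vCPU) → host 3 (remaining 6 vCPU)
vm5 (7 vCPU) → host 4 (remaining 9 vCPU)
vm6 (6 vCPU) → host 3 (remaining 0 vCPU)
vm7 (3 vCPU) → host 2 (remaining 0 vCPU)
vm8 (5 vCPU) → host 4 (remaining 4 vCPU)
vm9 (6 vCPU) → host 5 (remaining 10 vCPU)
vm10 (7 vCPU) → host 5 (remaining 3 vCPU)
vm11 (7 vCPU) → host 6 (remaining 9 vCPU)
vm12 (10 vCPU) → host 7 (remaining 6 vCPU)
vm13 (5 vCPU) → host 7 (remaining 1 vCPU)
Final hosts: [14] [10,3,3] [10,6] [7,5] [6,7] [7] [10,5].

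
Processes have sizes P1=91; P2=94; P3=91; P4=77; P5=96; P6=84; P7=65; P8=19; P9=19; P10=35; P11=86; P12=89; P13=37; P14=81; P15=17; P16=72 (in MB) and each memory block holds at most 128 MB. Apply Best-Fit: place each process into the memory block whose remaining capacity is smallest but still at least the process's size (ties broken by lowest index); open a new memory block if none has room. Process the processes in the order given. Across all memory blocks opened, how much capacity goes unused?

P1 (91 MB) → memory block 1 (remaining 37 MB)
P2 (94 MB) → memory block 2 (remaining 34 MB)
P3 (91 MB) → memory block 3 (remaining 37 MB)
P4 (77 MB) → memory block 4 (remaining 51 MB)
P5 (96 MB) → memory block 5 (remaining 32 MB)
P6 (84 MB) → memory block 6 (remaining 44 MB)
P7 (65 MB) → memory block 7 (remaining 63 MB)
P8 (19 MB) → memory block 5 (remaining 13 MB)
P9 (19 MB) → memory block 2 (remaining 15 MB)
P10 (35 MB) → memory block 1 (remaining 2 MB)
P11 (86 MB) → memory block 8 (remaining 42 MB)
P12 (89 MB) → memory block 9 (remaining 39 MB)
P13 (37 MB) → memory block 3 (remaining 0 MB)
P14 (81 MB) → memory block 10 (remaining 47 MB)
P15 (17 MB) → memory block 9 (remaining 22 MB)
P16 (72 MB) → memory block 11 (remaining 56 MB)
11 memory blocks × 128 MB = 1408 MB; used 1053 MB; unused 355 MB.

355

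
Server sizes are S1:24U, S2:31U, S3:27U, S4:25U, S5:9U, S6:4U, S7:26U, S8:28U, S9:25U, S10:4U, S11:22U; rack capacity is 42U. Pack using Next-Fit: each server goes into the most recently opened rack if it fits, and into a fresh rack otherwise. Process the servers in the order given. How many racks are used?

rack 1: place S1 (24U), 18U left
rack 2: place S2 (31U), 11U left
rack 3: place S3 (27U), 15U left
rack 4: place S4 (25U), 17U left
rack 4: place S5 (9U), 8U left
rack 4: place S6 (4U), 4U left
rack 5: place S7 (26U), 16U left
rack 6: place S8 (28U), 14U left
rack 7: place S9 (25U), 17U left
rack 7: place S10 (4U), 13U left
rack 8: place S11 (22U), 20U left

8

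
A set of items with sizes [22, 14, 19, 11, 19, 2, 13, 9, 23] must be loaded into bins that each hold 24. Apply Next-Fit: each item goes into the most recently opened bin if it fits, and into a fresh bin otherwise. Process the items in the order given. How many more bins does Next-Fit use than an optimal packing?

1

Next-Fit: [22] [14] [19] [11] [19,2] [13,9] [23] → 7 bins.
Total size 132; any packing needs at least ⌈132/24⌉ = 6 bins.
An optimal packing achieves that bound: [23] [22,2] [19] [19] [14,9] [13,11] → 6 bins.
Excess: 7 − 6 = 1.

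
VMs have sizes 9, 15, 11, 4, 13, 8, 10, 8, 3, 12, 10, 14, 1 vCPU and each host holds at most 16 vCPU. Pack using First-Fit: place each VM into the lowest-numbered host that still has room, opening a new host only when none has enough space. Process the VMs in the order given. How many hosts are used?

Put 9 vCPU in host 1; 7 vCPU remain.
Put 15 vCPU in host 2; 1 vCPU remain.
Put 11 vCPU in host 3; 5 vCPU remain.
Put 4 vCPU in host 1; 3 vCPU remain.
Put 13 vCPU in host 4; 3 vCPU remain.
Put 8 vCPU in host 5; 8 vCPU remain.
Put 10 vCPU in host 6; 6 vCPU remain.
Put 8 vCPU in host 5; 0 vCPU remain.
Put 3 vCPU in host 1; 0 vCPU remain.
Put 12 vCPU in host 7; 4 vCPU remain.
Put 10 vCPU in host 8; 6 vCPU remain.
Put 14 vCPU in host 9; 2 vCPU remain.
Put 1 vCPU in host 2; 0 vCPU remain.
Final hosts: [9,4,3] [15,1] [11] [13] [8,8] [10] [12] [10] [14].

9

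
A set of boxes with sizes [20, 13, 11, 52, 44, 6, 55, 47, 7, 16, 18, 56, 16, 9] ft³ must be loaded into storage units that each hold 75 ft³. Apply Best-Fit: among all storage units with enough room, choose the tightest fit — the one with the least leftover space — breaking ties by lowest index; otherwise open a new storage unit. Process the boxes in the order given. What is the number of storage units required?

20 ft³ → storage unit 1 (remaining 55 ft³)
13 ft³ → storage unit 1 (remaining 42 ft³)
11 ft³ → storage unit 1 (remaining 31 ft³)
52 ft³ → storage unit 2 (remaining 23 ft³)
44 ft³ → storage unit 3 (remaining 31 ft³)
6 ft³ → storage unit 2 (remaining 17 ft³)
55 ft³ → storage unit 4 (remaining 20 ft³)
47 ft³ → storage unit 5 (remaining 28 ft³)
7 ft³ → storage unit 2 (remaining 10 ft³)
16 ft³ → storage unit 4 (remaining 4 ft³)
18 ft³ → storage unit 5 (remaining 10 ft³)
56 ft³ → storage unit 6 (remaining 19 ft³)
16 ft³ → storage unit 6 (remaining 3 ft³)
9 ft³ → storage unit 2 (remaining 1 ft³)
Final storage units: [20,13,11] [52,6,7,9] [44] [55,16] [47,18] [56,16].

6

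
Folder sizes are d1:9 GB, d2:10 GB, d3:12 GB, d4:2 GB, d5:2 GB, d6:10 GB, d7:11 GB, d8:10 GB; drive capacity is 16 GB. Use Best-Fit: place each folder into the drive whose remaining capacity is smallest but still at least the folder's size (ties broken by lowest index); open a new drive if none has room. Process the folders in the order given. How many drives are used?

Put d1 (9 GB) in drive 1; 7 GB remain.
Put d2 (10 GB) in drive 2; 6 GB remain.
Put d3 (12 GB) in drive 3; 4 GB remain.
Put d4 (2 GB) in drive 3; 2 GB remain.
Put d5 (2 GB) in drive 3; 0 GB remain.
Put d6 (10 GB) in drive 4; 6 GB remain.
Put d7 (11 GB) in drive 5; 5 GB remain.
Put d8 (10 GB) in drive 6; 6 GB remain.
Final drives: [9] [10] [12,2,2] [10] [11] [10].

6 drives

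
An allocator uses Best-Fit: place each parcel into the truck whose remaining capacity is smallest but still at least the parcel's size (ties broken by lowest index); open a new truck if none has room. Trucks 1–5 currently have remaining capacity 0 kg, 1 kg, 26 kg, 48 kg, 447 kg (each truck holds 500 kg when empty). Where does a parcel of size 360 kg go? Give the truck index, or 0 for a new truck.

5

Trucks with room: truck 5 (447 kg).
Tightest fit is truck 5 with 447 kg free.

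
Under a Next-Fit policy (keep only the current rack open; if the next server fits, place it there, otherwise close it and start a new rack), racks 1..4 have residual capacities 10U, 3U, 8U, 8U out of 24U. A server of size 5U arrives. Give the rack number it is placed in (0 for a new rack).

Next-Fit only looks at rack 4, which has 8U free.
5U fits there.

4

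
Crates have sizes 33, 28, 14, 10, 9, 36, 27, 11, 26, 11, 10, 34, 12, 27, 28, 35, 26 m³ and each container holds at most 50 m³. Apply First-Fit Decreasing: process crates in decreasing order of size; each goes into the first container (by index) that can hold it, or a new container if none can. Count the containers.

10

Sorted descending: 36, 35, 34, 33, 28, 28, 27, 27, 26, 26, 14, 12, 11, 11, 10, 10, 9.
container 1: place 36 m³, 14 m³ left
container 2: place 35 m³, 15 m³ left
container 3: place 34 m³, 16 m³ left
container 4: place 33 m³, 17 m³ left
container 5: place 28 m³, 22 m³ left
container 6: place 28 m³, 22 m³ left
container 7: place 27 m³, 23 m³ left
container 8: place 27 m³, 23 m³ left
container 9: place 26 m³, 24 m³ left
container 10: place 26 m³, 24 m³ left
container 1: place 14 m³, 0 m³ left
container 2: place 12 m³, 3 m³ left
container 3: place 11 m³, 5 m³ left
container 4: place 11 m³, 6 m³ left
container 5: place 10 m³, 12 m³ left
container 5: place 10 m³, 2 m³ left
container 6: place 9 m³, 13 m³ left
Final containers: [36,14] [35,12] [34,11] [33,11] [28,10,10] [28,9] [27] [27] [26] [26].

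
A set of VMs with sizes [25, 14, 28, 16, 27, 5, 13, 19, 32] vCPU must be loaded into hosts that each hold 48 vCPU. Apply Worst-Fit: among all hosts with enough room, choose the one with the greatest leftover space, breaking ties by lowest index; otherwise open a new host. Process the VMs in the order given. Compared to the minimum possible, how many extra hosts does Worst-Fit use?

Worst-Fit: [25,14] [28,16] [27,5,13] [19] [32] → 5 hosts.
Total size 179 vCPU; any packing needs at least ⌈179/48⌉ = 4 hosts.
An optimal packing achieves that bound: [32,16] [28,19] [27,14,5] [25,13] → 4 hosts.
Excess: 5 − 4 = 1.

1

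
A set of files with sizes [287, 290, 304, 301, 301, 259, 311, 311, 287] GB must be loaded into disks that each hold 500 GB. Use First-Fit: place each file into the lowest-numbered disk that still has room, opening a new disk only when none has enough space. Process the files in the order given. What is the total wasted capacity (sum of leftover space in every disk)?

1849

Put 287 GB in disk 1; 213 GB remain.
Put 290 GB in disk 2; 210 GB remain.
Put 304 GB in disk 3; 196 GB remain.
Put 301 GB in disk 4; 199 GB remain.
Put 301 GB in disk 5; 199 GB remain.
Put 259 GB in disk 6; 241 GB remain.
Put 311 GB in disk 7; 189 GB remain.
Put 311 GB in disk 8; 189 GB remain.
Put 287 GB in disk 9; 213 GB remain.
9 disks × 500 GB = 4500 GB; used 2651 GB; unused 1849 GB.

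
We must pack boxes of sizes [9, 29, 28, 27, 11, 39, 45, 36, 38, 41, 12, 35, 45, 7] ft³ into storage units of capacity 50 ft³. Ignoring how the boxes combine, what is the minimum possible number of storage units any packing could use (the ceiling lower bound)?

Total size = 9 + 29 + 28 + 27 + 11 + 39 + 45 + 36 + 38 + 41 + 12 + 35 + 45 + 7 = 402 ft³.
⌈402 / 50⌉ = 9.

9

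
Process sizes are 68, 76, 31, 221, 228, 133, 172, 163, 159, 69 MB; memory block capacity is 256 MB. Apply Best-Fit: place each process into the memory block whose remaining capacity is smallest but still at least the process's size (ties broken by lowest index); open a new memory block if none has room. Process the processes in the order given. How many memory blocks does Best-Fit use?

Put 68 MB in memory block 1; 188 MB remain.
Put 76 MB in memory block 1; 112 MB remain.
Put 31 MB in memory block 1; 81 MB remain.
Put 221 MB in memory block 2; 35 MB remain.
Put 228 MB in memory block 3; 28 MB remain.
Put 133 MB in memory block 4; 123 MB remain.
Put 172 MB in memory block 5; 84 MB remain.
Put 163 MB in memory block 6; 93 MB remain.
Put 159 MB in memory block 7; 97 MB remain.
Put 69 MB in memory block 1; 12 MB remain.
Final memory blocks: [68,76,31,69] [221] [228] [133] [172] [163] [159].

7 memory blocks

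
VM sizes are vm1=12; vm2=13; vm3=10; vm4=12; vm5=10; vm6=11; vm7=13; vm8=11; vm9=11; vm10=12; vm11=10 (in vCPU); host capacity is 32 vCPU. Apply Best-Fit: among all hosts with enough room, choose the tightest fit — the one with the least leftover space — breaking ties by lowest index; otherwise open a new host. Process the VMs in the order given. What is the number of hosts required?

Put vm1 (12 vCPU) in host 1; 20 vCPU remain.
Put vm2 (13 vCPU) in host 1; 7 vCPU remain.
Put vm3 (10 vCPU) in host 2; 22 vCPU remain.
Put vm4 (12 vCPU) in host 2; 10 vCPU remain.
Put vm5 (10 vCPU) in host 2; 0 vCPU remain.
Put vm6 (11 vCPU) in host 3; 21 vCPU remain.
Put vm7 (13 vCPU) in host 3; 8 vCPU remain.
Put vm8 (11 vCPU) in host 4; 21 vCPU remain.
Put vm9 (11 vCPU) in host 4; 10 vCPU remain.
Put vm10 (12 vCPU) in host 5; 20 vCPU remain.
Put vm11 (10 vCPU) in host 4; 0 vCPU remain.

5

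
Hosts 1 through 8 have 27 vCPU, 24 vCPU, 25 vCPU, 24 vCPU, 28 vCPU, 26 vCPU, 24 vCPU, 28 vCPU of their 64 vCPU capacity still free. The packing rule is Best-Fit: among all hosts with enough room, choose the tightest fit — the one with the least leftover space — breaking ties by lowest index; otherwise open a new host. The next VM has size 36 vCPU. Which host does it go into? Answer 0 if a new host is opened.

No host has ≥ 36 vCPU free, so a new host is opened.

0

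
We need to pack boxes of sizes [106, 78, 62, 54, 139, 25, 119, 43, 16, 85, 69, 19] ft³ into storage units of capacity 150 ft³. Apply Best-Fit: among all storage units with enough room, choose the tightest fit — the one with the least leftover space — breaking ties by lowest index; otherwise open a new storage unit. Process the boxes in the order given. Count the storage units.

7

Put 106 ft³ in storage unit 1; 44 ft³ remain.
Put 78 ft³ in storage unit 2; 72 ft³ remain.
Put 62 ft³ in storage unit 2; 10 ft³ remain.
Put 54 ft³ in storage unit 3; 96 ft³ remain.
Put 139 ft³ in storage unit 4; 11 ft³ remain.
Put 25 ft³ in storage unit 1; 19 ft³ remain.
Put 119 ft³ in storage unit 5; 31 ft³ remain.
Put 43 ft³ in storage unit 3; 53 ft³ remain.
Put 16 ft³ in storage unit 1; 3 ft³ remain.
Put 85 ft³ in storage unit 6; 65 ft³ remain.
Put 69 ft³ in storage unit 7; 81 ft³ remain.
Put 19 ft³ in storage unit 5; 12 ft³ remain.
Final storage units: [106,25,16] [78,62] [54,43] [139] [119,19] [85] [69].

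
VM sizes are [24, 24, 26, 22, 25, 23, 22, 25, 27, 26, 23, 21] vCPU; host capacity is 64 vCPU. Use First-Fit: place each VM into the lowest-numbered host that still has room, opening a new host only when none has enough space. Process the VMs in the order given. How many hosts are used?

6 hosts

Put 24 vCPU in host 1; 40 vCPU remain.
Put 24 vCPU in host 1; 16 vCPU remain.
Put 26 vCPU in host 2; 38 vCPU remain.
Put 22 vCPU in host 2; 16 vCPU remain.
Put 25 vCPU in host 3; 39 vCPU remain.
Put 23 vCPU in host 3; 16 vCPU remain.
Put 22 vCPU in host 4; 42 vCPU remain.
Put 25 vCPU in host 4; 17 vCPU remain.
Put 27 vCPU in host 5; 37 vCPU remain.
Put 26 vCPU in host 5; 11 vCPU remain.
Put 23 vCPU in host 6; 41 vCPU remain.
Put 21 vCPU in host 6; 20 vCPU remain.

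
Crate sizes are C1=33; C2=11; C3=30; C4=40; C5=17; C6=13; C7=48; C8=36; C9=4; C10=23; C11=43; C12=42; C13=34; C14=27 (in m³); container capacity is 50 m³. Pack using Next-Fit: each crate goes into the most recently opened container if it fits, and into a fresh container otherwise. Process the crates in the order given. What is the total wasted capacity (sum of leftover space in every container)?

C1 (33 m³) → container 1 (remaining 17 m³)
C2 (11 m³) → container 1 (remaining 6 m³)
C3 (30 m³) → container 2 (remaining 20 m³)
C4 (40 m³) → container 3 (remaining 10 m³)
C5 (17 m³) → container 4 (remaining 33 m³)
C6 (13 m³) → container 4 (remaining 20 m³)
C7 (48 m³) → container 5 (remaining 2 m³)
C8 (36 m³) → container 6 (remaining 14 m³)
C9 (4 m³) → container 6 (remaining 10 m³)
C10 (23 m³) → container 7 (remaining 27 m³)
C11 (43 m³) → container 8 (remaining 7 m³)
C12 (42 m³) → container 9 (remaining 8 m³)
C13 (34 m³) → container 10 (remaining 16 m³)
C14 (27 m³) → container 11 (remaining 23 m³)
11 containers × 50 m³ = 550 m³; used 401 m³; unused 149 m³.

149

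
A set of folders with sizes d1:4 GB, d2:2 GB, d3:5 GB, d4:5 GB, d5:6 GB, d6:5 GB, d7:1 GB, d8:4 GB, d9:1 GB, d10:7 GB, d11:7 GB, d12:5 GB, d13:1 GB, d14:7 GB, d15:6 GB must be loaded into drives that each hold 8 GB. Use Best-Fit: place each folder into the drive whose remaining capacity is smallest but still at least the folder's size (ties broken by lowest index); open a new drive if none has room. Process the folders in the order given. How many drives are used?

11

drive 1: place d1 (4 GB), 4 GB left
drive 1: place d2 (2 GB), 2 GB left
drive 2: place d3 (5 GB), 3 GB left
drive 3: place d4 (5 GB), 3 GB left
drive 4: place d5 (6 GB), 2 GB left
drive 5: place d6 (5 GB), 3 GB left
drive 1: place d7 (1 GB), 1 GB left
drive 6: place d8 (4 GB), 4 GB left
drive 1: place d9 (1 GB), 0 GB left
drive 7: place d10 (7 GB), 1 GB left
drive 8: place d11 (7 GB), 1 GB left
drive 9: place d12 (5 GB), 3 GB left
drive 7: place d13 (1 GB), 0 GB left
drive 10: place d14 (7 GB), 1 GB left
drive 11: place d15 (6 GB), 2 GB left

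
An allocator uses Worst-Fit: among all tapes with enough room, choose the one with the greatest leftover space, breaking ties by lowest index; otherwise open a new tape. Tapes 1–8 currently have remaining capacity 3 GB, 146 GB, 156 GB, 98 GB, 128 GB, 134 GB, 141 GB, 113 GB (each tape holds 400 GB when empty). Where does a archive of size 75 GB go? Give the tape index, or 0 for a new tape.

Tapes with room: tape 2 (146 GB), tape 3 (156 GB), tape 4 (98 GB), tape 5 (128 GB), tape 6 (134 GB), tape 7 (141 GB), tape 8 (113 GB).
Most room is tape 3 with 156 GB free.

3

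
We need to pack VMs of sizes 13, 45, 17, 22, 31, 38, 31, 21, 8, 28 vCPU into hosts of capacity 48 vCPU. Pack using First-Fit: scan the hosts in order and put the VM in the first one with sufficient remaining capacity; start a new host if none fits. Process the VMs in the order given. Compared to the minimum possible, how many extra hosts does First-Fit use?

1

First-Fit: [13,17,8] [45] [22,21] [31] [38] [31] [28] → 7 hosts.
Total size 254 vCPU; any packing needs at least ⌈254/48⌉ = 6 hosts.
An optimal packing achieves that bound: [45] [38,8] [31,17] [31,13] [28] [22,21] → 6 hosts.
Excess: 7 − 6 = 1.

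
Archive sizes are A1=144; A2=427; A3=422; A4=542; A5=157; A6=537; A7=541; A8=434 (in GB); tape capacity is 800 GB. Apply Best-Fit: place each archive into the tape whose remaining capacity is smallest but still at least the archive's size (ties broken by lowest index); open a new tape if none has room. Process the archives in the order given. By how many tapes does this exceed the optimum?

Best-Fit: [144,427,157] [422] [542] [537] [541] [434] → 6 tapes.
6 archives exceed 400 GB (half the capacity), and no two of those can share a tape, so at least 6 tapes are needed.
So 6 is already optimal.

0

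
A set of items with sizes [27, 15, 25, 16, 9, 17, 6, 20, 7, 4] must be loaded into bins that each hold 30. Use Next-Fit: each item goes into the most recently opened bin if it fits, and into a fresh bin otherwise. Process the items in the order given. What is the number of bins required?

7 bins

bin 1: place 27, 3 left
bin 2: place 15, 15 left
bin 3: place 25, 5 left
bin 4: place 16, 14 left
bin 4: place 9, 5 left
bin 5: place 17, 13 left
bin 5: place 6, 7 left
bin 6: place 20, 10 left
bin 6: place 7, 3 left
bin 7: place 4, 26 left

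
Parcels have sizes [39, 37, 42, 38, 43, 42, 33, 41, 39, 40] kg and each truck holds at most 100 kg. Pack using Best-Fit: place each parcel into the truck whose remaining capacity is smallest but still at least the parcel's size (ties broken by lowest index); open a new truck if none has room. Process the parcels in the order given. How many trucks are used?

39 kg → truck 1 (remaining 61 kg)
37 kg → truck 1 (remaining 24 kg)
42 kg → truck 2 (remaining 58 kg)
38 kg → truck 2 (remaining 20 kg)
43 kg → truck 3 (remaining 57 kg)
42 kg → truck 3 (remaining 15 kg)
33 kg → truck 4 (remaining 67 kg)
41 kg → truck 4 (remaining 26 kg)
39 kg → truck 5 (remaining 61 kg)
40 kg → truck 5 (remaining 21 kg)
Final trucks: [39,37] [42,38] [43,42] [33,41] [39,40].

5 trucks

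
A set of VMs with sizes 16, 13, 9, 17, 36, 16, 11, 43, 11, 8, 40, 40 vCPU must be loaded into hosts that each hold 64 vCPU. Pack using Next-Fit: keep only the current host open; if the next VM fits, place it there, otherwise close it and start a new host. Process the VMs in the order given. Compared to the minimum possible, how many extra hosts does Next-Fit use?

0

Next-Fit: [16,13,9,17] [36,16,11] [43,11,8] [40] [40] → 5 hosts.
Total size 260 vCPU; any packing needs at least ⌈260/64⌉ = 5 hosts.
So 5 is already optimal.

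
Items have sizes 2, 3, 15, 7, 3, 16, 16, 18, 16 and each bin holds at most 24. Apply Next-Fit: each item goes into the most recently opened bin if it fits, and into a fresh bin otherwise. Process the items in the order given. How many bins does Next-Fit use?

6 bins

bin 1: place 2, 22 left
bin 1: place 3, 19 left
bin 1: place 15, 4 left
bin 2: place 7, 17 left
bin 2: place 3, 14 left
bin 3: place 16, 8 left
bin 4: place 16, 8 left
bin 5: place 18, 6 left
bin 6: place 16, 8 left
Final bins: [2,3,15] [7,3] [16] [16] [18] [16].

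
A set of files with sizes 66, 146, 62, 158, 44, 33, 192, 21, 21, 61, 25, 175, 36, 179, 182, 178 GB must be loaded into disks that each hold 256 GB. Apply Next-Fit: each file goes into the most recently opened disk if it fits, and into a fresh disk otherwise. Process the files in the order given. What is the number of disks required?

9 disks

Put 66 GB in disk 1; 190 GB remain.
Put 146 GB in disk 1; 44 GB remain.
Put 62 GB in disk 2; 194 GB remain.
Put 158 GB in disk 2; 36 GB remain.
Put 44 GB in disk 3; 212 GB remain.
Put 33 GB in disk 3; 179 GB remain.
Put 192 GB in disk 4; 64 GB remain.
Put 21 GB in disk 4; 43 GB remain.
Put 21 GB in disk 4; 22 GB remain.
Put 61 GB in disk 5; 195 GB remain.
Put 25 GB in disk 5; 170 GB remain.
Put 175 GB in disk 6; 81 GB remain.
Put 36 GB in disk 6; 45 GB remain.
Put 179 GB in disk 7; 77 GB remain.
Put 182 GB in disk 8; 74 GB remain.
Put 178 GB in disk 9; 78 GB remain.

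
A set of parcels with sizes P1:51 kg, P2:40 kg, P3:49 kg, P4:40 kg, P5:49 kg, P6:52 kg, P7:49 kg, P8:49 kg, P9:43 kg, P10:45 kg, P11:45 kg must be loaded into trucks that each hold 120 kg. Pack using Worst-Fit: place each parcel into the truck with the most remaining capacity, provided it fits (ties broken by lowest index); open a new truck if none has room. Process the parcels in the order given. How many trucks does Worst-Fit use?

6

Put P1 (51 kg) in truck 1; 69 kg remain.
Put P2 (40 kg) in truck 1; 29 kg remain.
Put P3 (49 kg) in truck 2; 71 kg remain.
Put P4 (40 kg) in truck 2; 31 kg remain.
Put P5 (49 kg) in truck 3; 71 kg remain.
Put P6 (52 kg) in truck 3; 19 kg remain.
Put P7 (49 kg) in truck 4; 71 kg remain.
Put P8 (49 kg) in truck 4; 22 kg remain.
Put P9 (43 kg) in truck 5; 77 kg remain.
Put P10 (45 kg) in truck 5; 32 kg remain.
Put P11 (45 kg) in truck 6; 75 kg remain.
Final trucks: [51,40] [49,40] [49,52] [49,49] [43,45] [45].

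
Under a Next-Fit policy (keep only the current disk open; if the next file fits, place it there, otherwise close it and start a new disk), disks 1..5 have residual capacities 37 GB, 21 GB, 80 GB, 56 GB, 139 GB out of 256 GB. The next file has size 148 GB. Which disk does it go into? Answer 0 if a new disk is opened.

0

Next-Fit only looks at disk 5, which has 139 GB free.
148 GB does not fit, so a new disk is opened.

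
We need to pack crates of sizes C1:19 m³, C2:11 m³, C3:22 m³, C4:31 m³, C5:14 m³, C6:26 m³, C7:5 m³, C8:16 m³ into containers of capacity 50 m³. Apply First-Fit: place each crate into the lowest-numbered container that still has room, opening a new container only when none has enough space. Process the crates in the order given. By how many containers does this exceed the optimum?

0

First-Fit: [19,11,14,5] [22,26] [31,16] → 3 containers.
Total size 144 m³; any packing needs at least ⌈144/50⌉ = 3 containers.
So 3 is already optimal.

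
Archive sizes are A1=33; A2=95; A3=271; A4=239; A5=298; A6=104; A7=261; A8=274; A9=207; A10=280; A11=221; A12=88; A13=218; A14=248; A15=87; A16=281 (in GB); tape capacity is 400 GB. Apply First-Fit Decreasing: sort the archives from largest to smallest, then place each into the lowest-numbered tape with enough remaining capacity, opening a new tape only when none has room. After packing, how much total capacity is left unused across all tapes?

1195

Sorted descending: 298, 281, 280, 274, 271, 261, 248, 239, 221, 218, 207, 104, 95, 88, 87, 33.
tape 1: place 298 GB, 102 GB left
tape 2: place 281 GB, 119 GB left
tape 3: place 280 GB, 120 GB left
tape 4: place 274 GB, 126 GB left
tape 5: place 271 GB, 129 GB left
tape 6: place 261 GB, 139 GB left
tape 7: place 248 GB, 152 GB left
tape 8: place 239 GB, 161 GB left
tape 9: place 221 GB, 179 GB left
tape 10: place 218 GB, 182 GB left
tape 11: place 207 GB, 193 GB left
tape 2: place 104 GB, 15 GB left
tape 1: place 95 GB, 7 GB left
tape 3: place 88 GB, 32 GB left
tape 4: place 87 GB, 39 GB left
tape 4: place 33 GB, 6 GB left
11 tapes × 400 GB = 4400 GB; used 3205 GB; unused 1195 GB.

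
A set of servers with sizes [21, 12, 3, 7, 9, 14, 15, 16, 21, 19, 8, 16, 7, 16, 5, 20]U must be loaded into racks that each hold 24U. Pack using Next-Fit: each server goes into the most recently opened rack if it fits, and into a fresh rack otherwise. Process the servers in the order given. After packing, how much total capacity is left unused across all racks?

55

rack 1: place 21U, 3U left
rack 2: place 12U, 12U left
rack 2: place 3U, 9U left
rack 2: place 7U, 2U left
rack 3: place 9U, 15U left
rack 3: place 14U, 1U left
rack 4: place 15U, 9U left
rack 5: place 16U, 8U left
rack 6: place 21U, 3U left
rack 7: place 19U, 5U left
rack 8: place 8U, 16U left
rack 8: place 16U, 0U left
rack 9: place 7U, 17U left
rack 9: place 16U, 1U left
rack 10: place 5U, 19U left
rack 11: place 20U, 4U left
11 racks × 24U = 264U; used 209U; unused 55U.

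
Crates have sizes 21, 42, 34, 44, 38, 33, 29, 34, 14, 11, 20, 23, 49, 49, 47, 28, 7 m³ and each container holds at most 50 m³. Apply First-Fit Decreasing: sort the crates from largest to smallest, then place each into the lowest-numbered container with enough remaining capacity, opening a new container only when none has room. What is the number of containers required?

12 containers

Sorted descending: 49, 49, 47, 44, 42, 38, 34, 34, 33, 29, 28, 23, 21, 20, 14, 11, 7.
49 m³ → container 1 (remaining 1 m³)
49 m³ → container 2 (remaining 1 m³)
47 m³ → container 3 (remaining 3 m³)
44 m³ → container 4 (remaining 6 m³)
42 m³ → container 5 (remaining 8 m³)
38 m³ → container 6 (remaining 12 m³)
34 m³ → container 7 (remaining 16 m³)
34 m³ → container 8 (remaining 16 m³)
33 m³ → container 9 (remaining 17 m³)
29 m³ → container 10 (remaining 21 m³)
28 m³ → container 11 (remaining 22 m³)
23 m³ → container 12 (remaining 27 m³)
21 m³ → container 10 (remaining 0 m³)
20 m³ → container 11 (remaining 2 m³)
14 m³ → container 7 (remaining 2 m³)
11 m³ → container 6 (remaining 1 m³)
7 m³ → container 5 (remaining 1 m³)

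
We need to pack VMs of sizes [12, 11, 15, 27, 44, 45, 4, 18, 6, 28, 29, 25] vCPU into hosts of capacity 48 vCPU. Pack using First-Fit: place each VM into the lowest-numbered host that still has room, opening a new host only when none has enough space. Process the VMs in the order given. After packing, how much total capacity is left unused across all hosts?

host 1: place 12 vCPU, 36 vCPU left
host 1: place 11 vCPU, 25 vCPU left
host 1: place 15 vCPU, 10 vCPU left
host 2: place 27 vCPU, 21 vCPU left
host 3: place 44 vCPU, 4 vCPU left
host 4: place 45 vCPU, 3 vCPU left
host 1: place 4 vCPU, 6 vCPU left
host 2: place 18 vCPU, 3 vCPU left
host 1: place 6 vCPU, 0 vCPU left
host 5: place 28 vCPU, 20 vCPU left
host 6: place 29 vCPU, 19 vCPU left
host 7: place 25 vCPU, 23 vCPU left
7 hosts × 48 vCPU = 336 vCPU; used 264 vCPU; unused 72 vCPU.

72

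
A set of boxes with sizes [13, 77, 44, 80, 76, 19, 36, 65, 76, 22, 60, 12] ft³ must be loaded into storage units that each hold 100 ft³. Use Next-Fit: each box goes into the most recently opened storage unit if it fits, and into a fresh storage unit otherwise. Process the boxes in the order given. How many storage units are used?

storage unit 1: place 13 ft³, 87 ft³ left
storage unit 1: place 77 ft³, 10 ft³ left
storage unit 2: place 44 ft³, 56 ft³ left
storage unit 3: place 80 ft³, 20 ft³ left
storage unit 4: place 76 ft³, 24 ft³ left
storage unit 4: place 19 ft³, 5 ft³ left
storage unit 5: place 36 ft³, 64 ft³ left
storage unit 6: place 65 ft³, 35 ft³ left
storage unit 7: place 76 ft³, 24 ft³ left
storage unit 7: place 22 ft³, 2 ft³ left
storage unit 8: place 60 ft³, 40 ft³ left
storage unit 8: place 12 ft³, 28 ft³ left
Final storage units: [13,77] [44] [80] [76,19] [36] [65] [76,22] [60,12].

8 storage units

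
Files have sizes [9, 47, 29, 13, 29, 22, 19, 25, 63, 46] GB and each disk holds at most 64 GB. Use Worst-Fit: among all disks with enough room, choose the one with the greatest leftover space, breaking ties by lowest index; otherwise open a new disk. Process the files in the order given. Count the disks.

6 disks

9 GB → disk 1 (remaining 55 GB)
47 GB → disk 1 (remaining 8 GB)
29 GB → disk 2 (remaining 35 GB)
13 GB → disk 2 (remaining 22 GB)
29 GB → disk 3 (remaining 35 GB)
22 GB → disk 3 (remaining 13 GB)
19 GB → disk 2 (remaining 3 GB)
25 GB → disk 4 (remaining 39 GB)
63 GB → disk 5 (remaining 1 GB)
46 GB → disk 6 (remaining 18 GB)
Final disks: [9,47] [29,13,19] [29,22] [25] [63] [46].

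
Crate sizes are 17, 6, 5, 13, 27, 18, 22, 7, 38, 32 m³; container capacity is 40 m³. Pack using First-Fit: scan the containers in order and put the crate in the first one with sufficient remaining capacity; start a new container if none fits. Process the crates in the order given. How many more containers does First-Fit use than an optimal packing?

0

First-Fit: [17,6,5,7] [13,27] [18,22] [38] [32] → 5 containers.
Total size 185 m³; any packing needs at least ⌈185/40⌉ = 5 containers.
So 5 is already optimal.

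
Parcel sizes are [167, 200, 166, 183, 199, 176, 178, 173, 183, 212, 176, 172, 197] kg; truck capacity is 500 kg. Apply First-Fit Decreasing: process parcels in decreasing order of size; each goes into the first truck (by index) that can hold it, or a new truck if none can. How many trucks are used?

Sorted descending: 212, 200, 199, 197, 183, 183, 178, 176, 176, 173, 172, 167, 166.
truck 1: place 212 kg, 288 kg left
truck 1: place 200 kg, 88 kg left
truck 2: place 199 kg, 301 kg left
truck 2: place 197 kg, 104 kg left
truck 3: place 183 kg, 317 kg left
truck 3: place 183 kg, 134 kg left
truck 4: place 178 kg, 322 kg left
truck 4: place 176 kg, 146 kg left
truck 5: place 176 kg, 324 kg left
truck 5: place 173 kg, 151 kg left
truck 6: place 172 kg, 328 kg left
truck 6: place 167 kg, 161 kg left
truck 7: place 166 kg, 334 kg left
Final trucks: [212,200] [199,197] [183,183] [178,176] [176,173] [172,167] [166].

7 trucks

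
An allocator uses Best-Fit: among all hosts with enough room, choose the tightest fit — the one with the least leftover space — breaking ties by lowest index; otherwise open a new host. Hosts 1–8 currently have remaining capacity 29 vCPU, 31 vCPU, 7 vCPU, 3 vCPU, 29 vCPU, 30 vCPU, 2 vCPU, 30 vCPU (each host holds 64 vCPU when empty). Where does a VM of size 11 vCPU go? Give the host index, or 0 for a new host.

Hosts with room: host 1 (29 vCPU), host 2 (31 vCPU), host 5 (29 vCPU), host 6 (30 vCPU), host 8 (30 vCPU).
Tightest fit is host 1 with 29 vCPU free.

1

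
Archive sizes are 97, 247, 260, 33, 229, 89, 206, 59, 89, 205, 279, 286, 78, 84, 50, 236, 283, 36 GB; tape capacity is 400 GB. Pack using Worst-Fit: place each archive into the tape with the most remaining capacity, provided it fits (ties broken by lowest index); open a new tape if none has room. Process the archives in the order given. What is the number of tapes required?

9

97 GB → tape 1 (remaining 303 GB)
247 GB → tape 1 (remaining 56 GB)
260 GB → tape 2 (remaining 140 GB)
33 GB → tape 2 (remaining 107 GB)
229 GB → tape 3 (remaining 171 GB)
89 GB → tape 3 (remaining 82 GB)
206 GB → tape 4 (remaining 194 GB)
59 GB → tape 4 (remaining 135 GB)
89 GB → tape 4 (remaining 46 GB)
205 GB → tape 5 (remaining 195 GB)
279 GB → tape 6 (remaining 121 GB)
286 GB → tape 7 (remaining 114 GB)
78 GB → tape 5 (remaining 117 GB)
84 GB → tape 6 (remaining 37 GB)
50 GB → tape 5 (remaining 67 GB)
236 GB → tape 8 (remaining 164 GB)
283 GB → tape 9 (remaining 117 GB)
36 GB → tape 8 (remaining 128 GB)
Final tapes: [97,247] [260,33] [229,89] [206,59,89] [205,78,50] [279,84] [286] [236,36] [283].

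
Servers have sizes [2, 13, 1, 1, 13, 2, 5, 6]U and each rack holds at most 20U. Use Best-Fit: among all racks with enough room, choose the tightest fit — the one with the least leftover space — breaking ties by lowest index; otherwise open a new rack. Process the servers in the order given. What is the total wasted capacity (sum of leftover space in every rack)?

Put 2U in rack 1; 18U remain.
Put 13U in rack 1; 5U remain.
Put 1U in rack 1; 4U remain.
Put 1U in rack 1; 3U remain.
Put 13U in rack 2; 7U remain.
Put 2U in rack 1; 1U remain.
Put 5U in rack 2; 2U remain.
Put 6U in rack 3; 14U remain.
3 racks × 20U = 60U; used 43U; unused 17U.

17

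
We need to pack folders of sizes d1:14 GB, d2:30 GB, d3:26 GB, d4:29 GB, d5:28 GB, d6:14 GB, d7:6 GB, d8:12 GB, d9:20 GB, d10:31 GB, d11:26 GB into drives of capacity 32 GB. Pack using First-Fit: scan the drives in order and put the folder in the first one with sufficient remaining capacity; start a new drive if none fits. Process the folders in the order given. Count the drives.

d1 (14 GB) → drive 1 (remaining 18 GB)
d2 (30 GB) → drive 2 (remaining 2 GB)
d3 (26 GB) → drive 3 (remaining 6 GB)
d4 (29 GB) → drive 4 (remaining 3 GB)
d5 (28 GB) → drive 5 (remaining 4 GB)
d6 (14 GB) → drive 1 (remaining 4 GB)
d7 (6 GB) → drive 3 (remaining 0 GB)
d8 (12 GB) → drive 6 (remaining 20 GB)
d9 (20 GB) → drive 6 (remaining 0 GB)
d10 (31 GB) → drive 7 (remaining 1 GB)
d11 (26 GB) → drive 8 (remaining 6 GB)

8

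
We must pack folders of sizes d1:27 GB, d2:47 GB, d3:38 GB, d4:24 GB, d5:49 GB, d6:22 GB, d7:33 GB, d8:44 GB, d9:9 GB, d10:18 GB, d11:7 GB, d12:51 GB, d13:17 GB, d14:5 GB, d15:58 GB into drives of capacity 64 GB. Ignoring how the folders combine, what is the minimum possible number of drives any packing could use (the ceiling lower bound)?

Total size = 27 + 47 + 38 + 24 + 49 + 22 + 33 + 44 + 9 + 18 + 7 + 51 + 17 + 5 + 58 = 449 GB.
⌈449 / 64⌉ = 8.

8 drives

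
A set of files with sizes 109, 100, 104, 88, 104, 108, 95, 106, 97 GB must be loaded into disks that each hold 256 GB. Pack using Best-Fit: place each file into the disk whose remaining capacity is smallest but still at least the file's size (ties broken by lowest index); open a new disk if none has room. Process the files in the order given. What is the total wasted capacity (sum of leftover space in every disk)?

369

109 GB → disk 1 (remaining 147 GB)
100 GB → disk 1 (remaining 47 GB)
104 GB → disk 2 (remaining 152 GB)
88 GB → disk 2 (remaining 64 GB)
104 GB → disk 3 (remaining 152 GB)
108 GB → disk 3 (remaining 44 GB)
95 GB → disk 4 (remaining 161 GB)
106 GB → disk 4 (remaining 55 GB)
97 GB → disk 5 (remaining 159 GB)
5 disks × 256 GB = 1280 GB; used 911 GB; unused 369 GB.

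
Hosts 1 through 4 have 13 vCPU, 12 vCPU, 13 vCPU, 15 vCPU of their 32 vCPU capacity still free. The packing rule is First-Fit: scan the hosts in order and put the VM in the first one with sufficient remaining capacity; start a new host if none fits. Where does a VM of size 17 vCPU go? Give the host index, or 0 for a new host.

0

No host has ≥ 17 vCPU free, so a new host is opened.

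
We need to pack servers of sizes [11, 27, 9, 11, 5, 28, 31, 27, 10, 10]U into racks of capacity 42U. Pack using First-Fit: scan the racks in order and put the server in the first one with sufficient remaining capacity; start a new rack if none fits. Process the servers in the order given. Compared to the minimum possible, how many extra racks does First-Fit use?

0

First-Fit: [11,27] [9,11,5,10] [28,10] [31] [27] → 5 racks.
Total size 169U; any packing needs at least ⌈169/42⌉ = 5 racks.
So 5 is already optimal.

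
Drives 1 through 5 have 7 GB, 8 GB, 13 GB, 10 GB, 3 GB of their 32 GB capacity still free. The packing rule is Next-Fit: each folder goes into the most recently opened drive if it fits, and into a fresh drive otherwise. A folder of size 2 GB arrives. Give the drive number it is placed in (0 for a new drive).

Next-Fit only looks at drive 5, which has 3 GB free.
2 GB fits there.

5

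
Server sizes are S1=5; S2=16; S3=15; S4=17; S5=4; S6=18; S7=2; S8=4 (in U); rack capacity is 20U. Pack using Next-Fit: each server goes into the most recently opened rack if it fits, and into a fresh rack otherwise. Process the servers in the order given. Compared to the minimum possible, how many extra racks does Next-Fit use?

2

Next-Fit: [5] [16] [15] [17] [4] [18,2] [4] → 7 racks.
Total size 81U; any packing needs at least ⌈81/20⌉ = 5 racks.
An optimal packing achieves that bound: [18,2] [17] [16,4] [15,5] [4] → 5 racks.
Excess: 7 − 5 = 2.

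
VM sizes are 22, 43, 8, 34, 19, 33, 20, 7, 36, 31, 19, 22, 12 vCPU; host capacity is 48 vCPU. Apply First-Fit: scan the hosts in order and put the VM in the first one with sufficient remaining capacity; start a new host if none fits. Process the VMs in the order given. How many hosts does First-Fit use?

8

host 1: place 22 vCPU, 26 vCPU left
host 2: place 43 vCPU, 5 vCPU left
host 1: place 8 vCPU, 18 vCPU left
host 3: place 34 vCPU, 14 vCPU left
host 4: place 19 vCPU, 29 vCPU left
host 5: place 33 vCPU, 15 vCPU left
host 4: place 20 vCPU, 9 vCPU left
host 1: place 7 vCPU, 11 vCPU left
host 6: place 36 vCPU, 12 vCPU left
host 7: place 31 vCPU, 17 vCPU left
host 8: place 19 vCPU, 29 vCPU left
host 8: place 22 vCPU, 7 vCPU left
host 3: place 12 vCPU, 2 vCPU left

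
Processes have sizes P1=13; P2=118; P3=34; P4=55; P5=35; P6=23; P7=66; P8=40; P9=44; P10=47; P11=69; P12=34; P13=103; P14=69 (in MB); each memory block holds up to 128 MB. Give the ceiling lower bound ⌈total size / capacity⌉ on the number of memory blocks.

6

Total size = 13 + 118 + 34 + 55 + 35 + 23 + 66 + 40 + 44 + 47 + 69 + 34 + 103 + 69 = 750 MB.
⌈750 / 128⌉ = 6.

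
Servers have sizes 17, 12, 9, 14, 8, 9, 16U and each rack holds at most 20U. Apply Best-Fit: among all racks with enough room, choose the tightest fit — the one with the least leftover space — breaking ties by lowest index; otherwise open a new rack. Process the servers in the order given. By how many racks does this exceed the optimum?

Best-Fit: [17] [12,8] [9,9] [14] [16] → 5 racks.
Total size 85U; any packing needs at least ⌈85/20⌉ = 5 racks.
So 5 is already optimal.

0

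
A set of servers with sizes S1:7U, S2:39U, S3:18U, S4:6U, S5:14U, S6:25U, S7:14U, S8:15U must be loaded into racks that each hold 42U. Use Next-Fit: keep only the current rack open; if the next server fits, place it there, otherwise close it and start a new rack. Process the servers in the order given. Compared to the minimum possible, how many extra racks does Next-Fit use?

Next-Fit: [7] [39] [18,6,14] [25,14] [15] → 5 racks.
Total size 138U; any packing needs at least ⌈138/42⌉ = 4 racks.
An optimal packing achieves that bound: [39] [25,15] [18,14,7] [14,6] → 4 racks.
Excess: 5 − 4 = 1.

1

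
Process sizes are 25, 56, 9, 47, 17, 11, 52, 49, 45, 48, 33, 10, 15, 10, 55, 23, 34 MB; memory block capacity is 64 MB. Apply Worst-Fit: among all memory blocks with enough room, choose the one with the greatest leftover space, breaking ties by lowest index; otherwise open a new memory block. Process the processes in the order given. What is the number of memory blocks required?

10

25 MB → memory block 1 (remaining 39 MB)
56 MB → memory block 2 (remaining 8 MB)
9 MB → memory block 1 (remaining 30 MB)
47 MB → memory block 3 (remaining 17 MB)
17 MB → memory block 1 (remaining 13 MB)
11 MB → memory block 3 (remaining 6 MB)
52 MB → memory block 4 (remaining 12 MB)
49 MB → memory block 5 (remaining 15 MB)
45 MB → memory block 6 (remaining 19 MB)
48 MB → memory block 7 (remaining 16 MB)
33 MB → memory block 8 (remaining 31 MB)
10 MB → memory block 8 (remaining 21 MB)
15 MB → memory block 8 (remaining 6 MB)
10 MB → memory block 6 (remaining 9 MB)
55 MB → memory block 9 (remaining 9 MB)
23 MB → memory block 10 (remaining 41 MB)
34 MB → memory block 10 (remaining 7 MB)
Final memory blocks: [25,9,17] [56] [47,11] [52] [49] [45,10] [48] [33,10,15] [55] [23,34].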